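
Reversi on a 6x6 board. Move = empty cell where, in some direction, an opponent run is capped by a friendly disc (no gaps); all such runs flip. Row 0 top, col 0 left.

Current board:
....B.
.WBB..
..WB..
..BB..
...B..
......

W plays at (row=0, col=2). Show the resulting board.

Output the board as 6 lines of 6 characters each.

Answer: ..W.B.
.WWB..
..WB..
..BB..
...B..
......

Derivation:
Place W at (0,2); scan 8 dirs for brackets.
Dir NW: edge -> no flip
Dir N: edge -> no flip
Dir NE: edge -> no flip
Dir W: first cell '.' (not opp) -> no flip
Dir E: first cell '.' (not opp) -> no flip
Dir SW: first cell 'W' (not opp) -> no flip
Dir S: opp run (1,2) capped by W -> flip
Dir SE: opp run (1,3), next='.' -> no flip
All flips: (1,2)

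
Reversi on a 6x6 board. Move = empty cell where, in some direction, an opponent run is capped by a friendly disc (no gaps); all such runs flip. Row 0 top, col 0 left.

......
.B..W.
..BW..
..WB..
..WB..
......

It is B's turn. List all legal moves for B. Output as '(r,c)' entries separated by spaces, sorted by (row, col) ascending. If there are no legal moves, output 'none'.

Answer: (1,3) (2,1) (2,4) (3,1) (4,1) (5,1) (5,2)

Derivation:
(0,3): no bracket -> illegal
(0,4): no bracket -> illegal
(0,5): no bracket -> illegal
(1,2): no bracket -> illegal
(1,3): flips 1 -> legal
(1,5): no bracket -> illegal
(2,1): flips 1 -> legal
(2,4): flips 1 -> legal
(2,5): no bracket -> illegal
(3,1): flips 1 -> legal
(3,4): no bracket -> illegal
(4,1): flips 1 -> legal
(5,1): flips 1 -> legal
(5,2): flips 2 -> legal
(5,3): no bracket -> illegal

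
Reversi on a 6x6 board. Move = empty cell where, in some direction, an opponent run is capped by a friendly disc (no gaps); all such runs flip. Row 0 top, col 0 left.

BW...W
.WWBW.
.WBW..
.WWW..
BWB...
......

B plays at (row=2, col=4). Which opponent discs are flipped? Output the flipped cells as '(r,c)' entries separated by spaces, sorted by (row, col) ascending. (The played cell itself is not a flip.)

Dir NW: first cell 'B' (not opp) -> no flip
Dir N: opp run (1,4), next='.' -> no flip
Dir NE: first cell '.' (not opp) -> no flip
Dir W: opp run (2,3) capped by B -> flip
Dir E: first cell '.' (not opp) -> no flip
Dir SW: opp run (3,3) capped by B -> flip
Dir S: first cell '.' (not opp) -> no flip
Dir SE: first cell '.' (not opp) -> no flip

Answer: (2,3) (3,3)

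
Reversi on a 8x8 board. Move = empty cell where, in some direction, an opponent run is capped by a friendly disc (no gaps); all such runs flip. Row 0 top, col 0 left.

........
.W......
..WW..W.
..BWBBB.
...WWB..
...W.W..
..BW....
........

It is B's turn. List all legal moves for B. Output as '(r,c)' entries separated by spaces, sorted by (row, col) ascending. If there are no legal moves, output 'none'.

(0,0): no bracket -> illegal
(0,1): no bracket -> illegal
(0,2): no bracket -> illegal
(1,0): no bracket -> illegal
(1,2): flips 2 -> legal
(1,3): no bracket -> illegal
(1,4): flips 1 -> legal
(1,5): no bracket -> illegal
(1,6): flips 1 -> legal
(1,7): flips 1 -> legal
(2,0): no bracket -> illegal
(2,1): no bracket -> illegal
(2,4): no bracket -> illegal
(2,5): no bracket -> illegal
(2,7): no bracket -> illegal
(3,1): no bracket -> illegal
(3,7): no bracket -> illegal
(4,2): flips 2 -> legal
(4,6): no bracket -> illegal
(5,2): flips 1 -> legal
(5,4): flips 2 -> legal
(5,6): no bracket -> illegal
(6,4): flips 1 -> legal
(6,5): flips 1 -> legal
(6,6): no bracket -> illegal
(7,2): no bracket -> illegal
(7,3): no bracket -> illegal
(7,4): no bracket -> illegal

Answer: (1,2) (1,4) (1,6) (1,7) (4,2) (5,2) (5,4) (6,4) (6,5)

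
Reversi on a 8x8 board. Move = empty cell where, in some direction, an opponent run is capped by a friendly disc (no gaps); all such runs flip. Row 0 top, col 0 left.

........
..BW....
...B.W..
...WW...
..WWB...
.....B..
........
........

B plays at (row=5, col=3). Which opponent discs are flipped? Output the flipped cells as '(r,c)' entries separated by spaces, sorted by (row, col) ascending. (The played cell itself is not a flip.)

Answer: (3,3) (4,3)

Derivation:
Dir NW: opp run (4,2), next='.' -> no flip
Dir N: opp run (4,3) (3,3) capped by B -> flip
Dir NE: first cell 'B' (not opp) -> no flip
Dir W: first cell '.' (not opp) -> no flip
Dir E: first cell '.' (not opp) -> no flip
Dir SW: first cell '.' (not opp) -> no flip
Dir S: first cell '.' (not opp) -> no flip
Dir SE: first cell '.' (not opp) -> no flip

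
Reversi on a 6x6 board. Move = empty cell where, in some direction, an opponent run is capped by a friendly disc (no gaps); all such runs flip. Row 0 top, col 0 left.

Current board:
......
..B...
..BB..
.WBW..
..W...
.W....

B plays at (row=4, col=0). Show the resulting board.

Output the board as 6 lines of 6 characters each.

Answer: ......
..B...
..BB..
.BBW..
B.W...
.W....

Derivation:
Place B at (4,0); scan 8 dirs for brackets.
Dir NW: edge -> no flip
Dir N: first cell '.' (not opp) -> no flip
Dir NE: opp run (3,1) capped by B -> flip
Dir W: edge -> no flip
Dir E: first cell '.' (not opp) -> no flip
Dir SW: edge -> no flip
Dir S: first cell '.' (not opp) -> no flip
Dir SE: opp run (5,1), next=edge -> no flip
All flips: (3,1)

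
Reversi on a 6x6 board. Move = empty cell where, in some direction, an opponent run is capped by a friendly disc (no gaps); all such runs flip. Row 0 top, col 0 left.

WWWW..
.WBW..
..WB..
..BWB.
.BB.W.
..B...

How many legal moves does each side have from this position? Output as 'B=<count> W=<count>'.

Answer: B=6 W=6

Derivation:
-- B to move --
(0,4): no bracket -> illegal
(1,0): flips 1 -> legal
(1,4): flips 1 -> legal
(2,0): no bracket -> illegal
(2,1): flips 1 -> legal
(2,4): flips 1 -> legal
(3,1): no bracket -> illegal
(3,5): no bracket -> illegal
(4,3): flips 1 -> legal
(4,5): no bracket -> illegal
(5,3): no bracket -> illegal
(5,4): flips 1 -> legal
(5,5): no bracket -> illegal
B mobility = 6
-- W to move --
(1,4): no bracket -> illegal
(2,1): flips 1 -> legal
(2,4): flips 2 -> legal
(2,5): no bracket -> illegal
(3,0): no bracket -> illegal
(3,1): flips 1 -> legal
(3,5): flips 1 -> legal
(4,0): no bracket -> illegal
(4,3): no bracket -> illegal
(4,5): flips 3 -> legal
(5,0): no bracket -> illegal
(5,1): flips 1 -> legal
(5,3): no bracket -> illegal
W mobility = 6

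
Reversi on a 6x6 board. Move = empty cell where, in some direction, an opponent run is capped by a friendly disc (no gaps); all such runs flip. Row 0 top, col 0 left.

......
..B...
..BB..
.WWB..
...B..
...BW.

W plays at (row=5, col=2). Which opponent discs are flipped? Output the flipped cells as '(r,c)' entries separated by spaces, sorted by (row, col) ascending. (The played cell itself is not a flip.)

Answer: (5,3)

Derivation:
Dir NW: first cell '.' (not opp) -> no flip
Dir N: first cell '.' (not opp) -> no flip
Dir NE: opp run (4,3), next='.' -> no flip
Dir W: first cell '.' (not opp) -> no flip
Dir E: opp run (5,3) capped by W -> flip
Dir SW: edge -> no flip
Dir S: edge -> no flip
Dir SE: edge -> no flip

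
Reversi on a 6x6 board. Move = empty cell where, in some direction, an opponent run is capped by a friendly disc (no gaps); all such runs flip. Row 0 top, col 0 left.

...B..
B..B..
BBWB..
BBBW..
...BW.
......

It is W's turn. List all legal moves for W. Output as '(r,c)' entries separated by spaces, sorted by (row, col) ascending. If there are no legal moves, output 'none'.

Answer: (0,4) (2,4) (4,0) (4,2) (5,3)

Derivation:
(0,0): no bracket -> illegal
(0,1): no bracket -> illegal
(0,2): no bracket -> illegal
(0,4): flips 1 -> legal
(1,1): no bracket -> illegal
(1,2): no bracket -> illegal
(1,4): no bracket -> illegal
(2,4): flips 1 -> legal
(3,4): no bracket -> illegal
(4,0): flips 1 -> legal
(4,1): no bracket -> illegal
(4,2): flips 2 -> legal
(5,2): no bracket -> illegal
(5,3): flips 1 -> legal
(5,4): no bracket -> illegal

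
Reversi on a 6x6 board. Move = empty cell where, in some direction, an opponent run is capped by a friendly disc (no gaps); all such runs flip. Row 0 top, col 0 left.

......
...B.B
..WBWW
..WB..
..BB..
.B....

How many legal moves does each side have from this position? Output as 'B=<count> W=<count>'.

Answer: B=6 W=8

Derivation:
-- B to move --
(1,1): flips 1 -> legal
(1,2): flips 2 -> legal
(1,4): no bracket -> illegal
(2,1): flips 2 -> legal
(3,1): flips 2 -> legal
(3,4): no bracket -> illegal
(3,5): flips 2 -> legal
(4,1): flips 1 -> legal
B mobility = 6
-- W to move --
(0,2): flips 1 -> legal
(0,3): no bracket -> illegal
(0,4): flips 1 -> legal
(0,5): flips 1 -> legal
(1,2): no bracket -> illegal
(1,4): flips 1 -> legal
(3,1): no bracket -> illegal
(3,4): flips 1 -> legal
(4,0): no bracket -> illegal
(4,1): no bracket -> illegal
(4,4): flips 1 -> legal
(5,0): no bracket -> illegal
(5,2): flips 1 -> legal
(5,3): no bracket -> illegal
(5,4): flips 1 -> legal
W mobility = 8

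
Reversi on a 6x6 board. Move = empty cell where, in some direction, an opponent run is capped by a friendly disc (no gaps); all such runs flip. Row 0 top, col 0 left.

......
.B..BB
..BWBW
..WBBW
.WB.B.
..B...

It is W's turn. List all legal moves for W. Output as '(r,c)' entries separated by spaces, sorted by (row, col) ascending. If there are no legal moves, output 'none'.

Answer: (0,3) (0,5) (1,2) (1,3) (2,1) (4,3) (4,5) (5,3)

Derivation:
(0,0): no bracket -> illegal
(0,1): no bracket -> illegal
(0,2): no bracket -> illegal
(0,3): flips 1 -> legal
(0,4): no bracket -> illegal
(0,5): flips 2 -> legal
(1,0): no bracket -> illegal
(1,2): flips 1 -> legal
(1,3): flips 1 -> legal
(2,0): no bracket -> illegal
(2,1): flips 1 -> legal
(3,1): no bracket -> illegal
(4,3): flips 3 -> legal
(4,5): flips 1 -> legal
(5,1): no bracket -> illegal
(5,3): flips 1 -> legal
(5,4): no bracket -> illegal
(5,5): no bracket -> illegal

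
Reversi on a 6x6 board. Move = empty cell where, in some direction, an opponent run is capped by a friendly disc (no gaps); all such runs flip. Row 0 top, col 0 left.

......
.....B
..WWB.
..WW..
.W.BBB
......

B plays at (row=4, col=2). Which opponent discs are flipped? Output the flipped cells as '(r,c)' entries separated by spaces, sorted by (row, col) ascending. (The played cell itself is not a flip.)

Answer: (3,3)

Derivation:
Dir NW: first cell '.' (not opp) -> no flip
Dir N: opp run (3,2) (2,2), next='.' -> no flip
Dir NE: opp run (3,3) capped by B -> flip
Dir W: opp run (4,1), next='.' -> no flip
Dir E: first cell 'B' (not opp) -> no flip
Dir SW: first cell '.' (not opp) -> no flip
Dir S: first cell '.' (not opp) -> no flip
Dir SE: first cell '.' (not opp) -> no flip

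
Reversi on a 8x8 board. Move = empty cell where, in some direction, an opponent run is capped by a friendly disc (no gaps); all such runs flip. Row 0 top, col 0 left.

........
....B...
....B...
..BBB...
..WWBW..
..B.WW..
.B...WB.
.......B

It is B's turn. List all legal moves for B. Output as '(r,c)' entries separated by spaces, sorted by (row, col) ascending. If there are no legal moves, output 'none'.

(3,1): no bracket -> illegal
(3,5): no bracket -> illegal
(3,6): no bracket -> illegal
(4,1): flips 2 -> legal
(4,6): flips 1 -> legal
(5,1): flips 1 -> legal
(5,3): flips 1 -> legal
(5,6): flips 1 -> legal
(6,3): no bracket -> illegal
(6,4): flips 2 -> legal
(7,4): no bracket -> illegal
(7,5): no bracket -> illegal
(7,6): flips 3 -> legal

Answer: (4,1) (4,6) (5,1) (5,3) (5,6) (6,4) (7,6)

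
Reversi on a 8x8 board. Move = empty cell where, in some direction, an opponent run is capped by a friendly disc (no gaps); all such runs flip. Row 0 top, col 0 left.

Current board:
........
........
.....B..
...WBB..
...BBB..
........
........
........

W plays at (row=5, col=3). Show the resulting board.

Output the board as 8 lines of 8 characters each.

Answer: ........
........
.....B..
...WBB..
...WBB..
...W....
........
........

Derivation:
Place W at (5,3); scan 8 dirs for brackets.
Dir NW: first cell '.' (not opp) -> no flip
Dir N: opp run (4,3) capped by W -> flip
Dir NE: opp run (4,4) (3,5), next='.' -> no flip
Dir W: first cell '.' (not opp) -> no flip
Dir E: first cell '.' (not opp) -> no flip
Dir SW: first cell '.' (not opp) -> no flip
Dir S: first cell '.' (not opp) -> no flip
Dir SE: first cell '.' (not opp) -> no flip
All flips: (4,3)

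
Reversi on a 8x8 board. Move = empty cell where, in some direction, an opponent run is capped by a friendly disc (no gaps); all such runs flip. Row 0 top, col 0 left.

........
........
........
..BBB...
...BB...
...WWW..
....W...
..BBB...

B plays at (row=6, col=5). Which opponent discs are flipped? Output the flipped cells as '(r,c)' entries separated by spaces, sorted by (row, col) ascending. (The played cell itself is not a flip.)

Dir NW: opp run (5,4) capped by B -> flip
Dir N: opp run (5,5), next='.' -> no flip
Dir NE: first cell '.' (not opp) -> no flip
Dir W: opp run (6,4), next='.' -> no flip
Dir E: first cell '.' (not opp) -> no flip
Dir SW: first cell 'B' (not opp) -> no flip
Dir S: first cell '.' (not opp) -> no flip
Dir SE: first cell '.' (not opp) -> no flip

Answer: (5,4)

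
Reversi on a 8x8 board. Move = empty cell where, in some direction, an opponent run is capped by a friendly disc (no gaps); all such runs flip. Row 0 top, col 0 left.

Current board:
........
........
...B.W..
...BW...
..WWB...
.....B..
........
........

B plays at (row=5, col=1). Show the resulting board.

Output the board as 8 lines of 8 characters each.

Place B at (5,1); scan 8 dirs for brackets.
Dir NW: first cell '.' (not opp) -> no flip
Dir N: first cell '.' (not opp) -> no flip
Dir NE: opp run (4,2) capped by B -> flip
Dir W: first cell '.' (not opp) -> no flip
Dir E: first cell '.' (not opp) -> no flip
Dir SW: first cell '.' (not opp) -> no flip
Dir S: first cell '.' (not opp) -> no flip
Dir SE: first cell '.' (not opp) -> no flip
All flips: (4,2)

Answer: ........
........
...B.W..
...BW...
..BWB...
.B...B..
........
........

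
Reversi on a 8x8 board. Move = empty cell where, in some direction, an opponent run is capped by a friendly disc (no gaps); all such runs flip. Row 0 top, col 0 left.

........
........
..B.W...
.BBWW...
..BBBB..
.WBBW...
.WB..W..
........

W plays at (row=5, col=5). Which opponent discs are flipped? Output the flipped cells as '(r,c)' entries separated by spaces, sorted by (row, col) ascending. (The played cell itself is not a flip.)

Dir NW: opp run (4,4) capped by W -> flip
Dir N: opp run (4,5), next='.' -> no flip
Dir NE: first cell '.' (not opp) -> no flip
Dir W: first cell 'W' (not opp) -> no flip
Dir E: first cell '.' (not opp) -> no flip
Dir SW: first cell '.' (not opp) -> no flip
Dir S: first cell 'W' (not opp) -> no flip
Dir SE: first cell '.' (not opp) -> no flip

Answer: (4,4)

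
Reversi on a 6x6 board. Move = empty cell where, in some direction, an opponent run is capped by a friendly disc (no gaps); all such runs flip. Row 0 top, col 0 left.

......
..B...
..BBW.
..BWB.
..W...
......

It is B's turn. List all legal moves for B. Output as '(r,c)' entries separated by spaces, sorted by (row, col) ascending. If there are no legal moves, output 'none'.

Answer: (1,4) (2,5) (4,3) (4,4) (5,2)

Derivation:
(1,3): no bracket -> illegal
(1,4): flips 1 -> legal
(1,5): no bracket -> illegal
(2,5): flips 1 -> legal
(3,1): no bracket -> illegal
(3,5): no bracket -> illegal
(4,1): no bracket -> illegal
(4,3): flips 1 -> legal
(4,4): flips 1 -> legal
(5,1): no bracket -> illegal
(5,2): flips 1 -> legal
(5,3): no bracket -> illegal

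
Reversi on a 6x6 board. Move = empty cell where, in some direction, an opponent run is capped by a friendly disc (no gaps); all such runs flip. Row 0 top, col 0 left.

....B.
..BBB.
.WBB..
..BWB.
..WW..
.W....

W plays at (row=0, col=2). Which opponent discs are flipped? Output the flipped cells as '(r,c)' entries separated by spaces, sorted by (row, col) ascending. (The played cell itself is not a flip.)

Dir NW: edge -> no flip
Dir N: edge -> no flip
Dir NE: edge -> no flip
Dir W: first cell '.' (not opp) -> no flip
Dir E: first cell '.' (not opp) -> no flip
Dir SW: first cell '.' (not opp) -> no flip
Dir S: opp run (1,2) (2,2) (3,2) capped by W -> flip
Dir SE: opp run (1,3), next='.' -> no flip

Answer: (1,2) (2,2) (3,2)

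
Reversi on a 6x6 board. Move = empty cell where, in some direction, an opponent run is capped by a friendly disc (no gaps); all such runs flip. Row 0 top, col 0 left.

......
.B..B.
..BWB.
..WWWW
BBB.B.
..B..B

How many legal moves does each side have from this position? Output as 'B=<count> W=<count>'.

Answer: B=0 W=12

Derivation:
-- B to move --
(1,2): no bracket -> illegal
(1,3): no bracket -> illegal
(2,1): no bracket -> illegal
(2,5): no bracket -> illegal
(3,1): no bracket -> illegal
(4,3): no bracket -> illegal
(4,5): no bracket -> illegal
B mobility = 0
-- W to move --
(0,0): flips 2 -> legal
(0,1): no bracket -> illegal
(0,2): no bracket -> illegal
(0,3): no bracket -> illegal
(0,4): flips 2 -> legal
(0,5): flips 1 -> legal
(1,0): no bracket -> illegal
(1,2): flips 1 -> legal
(1,3): flips 1 -> legal
(1,5): flips 1 -> legal
(2,0): no bracket -> illegal
(2,1): flips 1 -> legal
(2,5): flips 1 -> legal
(3,0): no bracket -> illegal
(3,1): no bracket -> illegal
(4,3): no bracket -> illegal
(4,5): no bracket -> illegal
(5,0): flips 1 -> legal
(5,1): flips 1 -> legal
(5,3): flips 1 -> legal
(5,4): flips 1 -> legal
W mobility = 12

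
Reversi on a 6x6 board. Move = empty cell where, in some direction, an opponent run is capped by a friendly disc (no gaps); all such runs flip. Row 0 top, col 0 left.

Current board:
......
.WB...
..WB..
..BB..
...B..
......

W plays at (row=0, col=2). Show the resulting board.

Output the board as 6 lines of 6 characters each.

Answer: ..W...
.WW...
..WB..
..BB..
...B..
......

Derivation:
Place W at (0,2); scan 8 dirs for brackets.
Dir NW: edge -> no flip
Dir N: edge -> no flip
Dir NE: edge -> no flip
Dir W: first cell '.' (not opp) -> no flip
Dir E: first cell '.' (not opp) -> no flip
Dir SW: first cell 'W' (not opp) -> no flip
Dir S: opp run (1,2) capped by W -> flip
Dir SE: first cell '.' (not opp) -> no flip
All flips: (1,2)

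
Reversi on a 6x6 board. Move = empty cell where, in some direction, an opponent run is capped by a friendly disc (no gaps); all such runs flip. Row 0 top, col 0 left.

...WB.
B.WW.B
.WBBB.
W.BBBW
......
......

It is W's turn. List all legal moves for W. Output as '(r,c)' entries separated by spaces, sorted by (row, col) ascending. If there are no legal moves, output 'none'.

(0,0): no bracket -> illegal
(0,1): no bracket -> illegal
(0,5): flips 1 -> legal
(1,1): no bracket -> illegal
(1,4): no bracket -> illegal
(2,0): no bracket -> illegal
(2,5): flips 3 -> legal
(3,1): flips 4 -> legal
(4,1): no bracket -> illegal
(4,2): flips 2 -> legal
(4,3): flips 3 -> legal
(4,4): no bracket -> illegal
(4,5): flips 2 -> legal

Answer: (0,5) (2,5) (3,1) (4,2) (4,3) (4,5)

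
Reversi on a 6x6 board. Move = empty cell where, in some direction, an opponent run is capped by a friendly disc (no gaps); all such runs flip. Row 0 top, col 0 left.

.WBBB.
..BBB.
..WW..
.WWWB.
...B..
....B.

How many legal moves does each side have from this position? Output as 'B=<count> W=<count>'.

-- B to move --
(0,0): flips 1 -> legal
(1,0): no bracket -> illegal
(1,1): no bracket -> illegal
(2,0): no bracket -> illegal
(2,1): flips 1 -> legal
(2,4): no bracket -> illegal
(3,0): flips 3 -> legal
(4,0): flips 2 -> legal
(4,1): flips 2 -> legal
(4,2): flips 2 -> legal
(4,4): no bracket -> illegal
B mobility = 6
-- W to move --
(0,5): flips 4 -> legal
(1,1): no bracket -> illegal
(1,5): no bracket -> illegal
(2,1): no bracket -> illegal
(2,4): no bracket -> illegal
(2,5): no bracket -> illegal
(3,5): flips 1 -> legal
(4,2): no bracket -> illegal
(4,4): no bracket -> illegal
(4,5): flips 1 -> legal
(5,2): no bracket -> illegal
(5,3): flips 1 -> legal
(5,5): no bracket -> illegal
W mobility = 4

Answer: B=6 W=4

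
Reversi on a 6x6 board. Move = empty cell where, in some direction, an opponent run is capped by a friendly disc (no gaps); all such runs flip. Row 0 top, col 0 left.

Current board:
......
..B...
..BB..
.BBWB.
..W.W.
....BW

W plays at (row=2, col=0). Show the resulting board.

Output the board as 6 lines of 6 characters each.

Answer: ......
..B...
W.BB..
.WBWB.
..W.W.
....BW

Derivation:
Place W at (2,0); scan 8 dirs for brackets.
Dir NW: edge -> no flip
Dir N: first cell '.' (not opp) -> no flip
Dir NE: first cell '.' (not opp) -> no flip
Dir W: edge -> no flip
Dir E: first cell '.' (not opp) -> no flip
Dir SW: edge -> no flip
Dir S: first cell '.' (not opp) -> no flip
Dir SE: opp run (3,1) capped by W -> flip
All flips: (3,1)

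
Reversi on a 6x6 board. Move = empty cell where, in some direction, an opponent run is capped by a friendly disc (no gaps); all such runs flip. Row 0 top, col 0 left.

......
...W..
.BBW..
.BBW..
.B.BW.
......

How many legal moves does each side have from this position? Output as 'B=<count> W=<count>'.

-- B to move --
(0,2): no bracket -> illegal
(0,3): flips 3 -> legal
(0,4): flips 1 -> legal
(1,2): no bracket -> illegal
(1,4): flips 1 -> legal
(2,4): flips 1 -> legal
(3,4): flips 1 -> legal
(3,5): no bracket -> illegal
(4,2): no bracket -> illegal
(4,5): flips 1 -> legal
(5,3): no bracket -> illegal
(5,4): no bracket -> illegal
(5,5): flips 2 -> legal
B mobility = 7
-- W to move --
(1,0): no bracket -> illegal
(1,1): flips 1 -> legal
(1,2): no bracket -> illegal
(2,0): flips 2 -> legal
(3,0): flips 2 -> legal
(3,4): no bracket -> illegal
(4,0): flips 2 -> legal
(4,2): flips 1 -> legal
(5,0): flips 2 -> legal
(5,1): no bracket -> illegal
(5,2): no bracket -> illegal
(5,3): flips 1 -> legal
(5,4): no bracket -> illegal
W mobility = 7

Answer: B=7 W=7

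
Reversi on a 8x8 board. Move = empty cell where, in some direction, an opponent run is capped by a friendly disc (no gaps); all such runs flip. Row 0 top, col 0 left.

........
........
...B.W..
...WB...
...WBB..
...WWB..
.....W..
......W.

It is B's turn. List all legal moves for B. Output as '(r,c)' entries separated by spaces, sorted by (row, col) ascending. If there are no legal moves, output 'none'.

Answer: (1,6) (2,2) (3,2) (4,2) (5,2) (6,2) (6,3) (6,4) (7,5)

Derivation:
(1,4): no bracket -> illegal
(1,5): no bracket -> illegal
(1,6): flips 1 -> legal
(2,2): flips 1 -> legal
(2,4): no bracket -> illegal
(2,6): no bracket -> illegal
(3,2): flips 1 -> legal
(3,5): no bracket -> illegal
(3,6): no bracket -> illegal
(4,2): flips 1 -> legal
(5,2): flips 3 -> legal
(5,6): no bracket -> illegal
(6,2): flips 1 -> legal
(6,3): flips 4 -> legal
(6,4): flips 1 -> legal
(6,6): no bracket -> illegal
(6,7): no bracket -> illegal
(7,4): no bracket -> illegal
(7,5): flips 1 -> legal
(7,7): no bracket -> illegal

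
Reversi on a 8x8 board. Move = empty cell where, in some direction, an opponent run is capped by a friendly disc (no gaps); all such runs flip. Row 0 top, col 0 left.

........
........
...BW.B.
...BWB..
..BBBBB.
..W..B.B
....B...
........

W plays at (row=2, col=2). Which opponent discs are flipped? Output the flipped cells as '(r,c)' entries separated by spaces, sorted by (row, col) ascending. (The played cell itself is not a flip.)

Dir NW: first cell '.' (not opp) -> no flip
Dir N: first cell '.' (not opp) -> no flip
Dir NE: first cell '.' (not opp) -> no flip
Dir W: first cell '.' (not opp) -> no flip
Dir E: opp run (2,3) capped by W -> flip
Dir SW: first cell '.' (not opp) -> no flip
Dir S: first cell '.' (not opp) -> no flip
Dir SE: opp run (3,3) (4,4) (5,5), next='.' -> no flip

Answer: (2,3)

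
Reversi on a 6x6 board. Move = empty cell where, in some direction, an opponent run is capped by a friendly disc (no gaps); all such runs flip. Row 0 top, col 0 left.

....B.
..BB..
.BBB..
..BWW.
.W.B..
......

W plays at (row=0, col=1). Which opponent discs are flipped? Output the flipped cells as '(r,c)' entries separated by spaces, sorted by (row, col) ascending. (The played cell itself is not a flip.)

Answer: (1,2) (2,3)

Derivation:
Dir NW: edge -> no flip
Dir N: edge -> no flip
Dir NE: edge -> no flip
Dir W: first cell '.' (not opp) -> no flip
Dir E: first cell '.' (not opp) -> no flip
Dir SW: first cell '.' (not opp) -> no flip
Dir S: first cell '.' (not opp) -> no flip
Dir SE: opp run (1,2) (2,3) capped by W -> flip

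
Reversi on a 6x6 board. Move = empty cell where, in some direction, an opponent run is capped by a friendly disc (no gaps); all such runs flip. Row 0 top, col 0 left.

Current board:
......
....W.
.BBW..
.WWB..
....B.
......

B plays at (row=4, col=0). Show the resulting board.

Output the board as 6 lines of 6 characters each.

Place B at (4,0); scan 8 dirs for brackets.
Dir NW: edge -> no flip
Dir N: first cell '.' (not opp) -> no flip
Dir NE: opp run (3,1) capped by B -> flip
Dir W: edge -> no flip
Dir E: first cell '.' (not opp) -> no flip
Dir SW: edge -> no flip
Dir S: first cell '.' (not opp) -> no flip
Dir SE: first cell '.' (not opp) -> no flip
All flips: (3,1)

Answer: ......
....W.
.BBW..
.BWB..
B...B.
......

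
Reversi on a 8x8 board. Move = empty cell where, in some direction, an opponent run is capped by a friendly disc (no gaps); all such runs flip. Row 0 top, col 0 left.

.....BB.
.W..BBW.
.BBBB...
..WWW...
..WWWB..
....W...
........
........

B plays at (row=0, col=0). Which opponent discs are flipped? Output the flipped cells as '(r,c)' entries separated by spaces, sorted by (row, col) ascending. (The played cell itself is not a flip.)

Dir NW: edge -> no flip
Dir N: edge -> no flip
Dir NE: edge -> no flip
Dir W: edge -> no flip
Dir E: first cell '.' (not opp) -> no flip
Dir SW: edge -> no flip
Dir S: first cell '.' (not opp) -> no flip
Dir SE: opp run (1,1) capped by B -> flip

Answer: (1,1)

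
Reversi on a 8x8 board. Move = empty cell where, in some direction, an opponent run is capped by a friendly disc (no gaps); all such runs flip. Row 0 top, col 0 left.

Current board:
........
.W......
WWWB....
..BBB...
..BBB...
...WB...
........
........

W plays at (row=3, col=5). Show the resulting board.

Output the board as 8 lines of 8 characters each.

Answer: ........
.W......
WWWB....
..BBBW..
..BBW...
...WB...
........
........

Derivation:
Place W at (3,5); scan 8 dirs for brackets.
Dir NW: first cell '.' (not opp) -> no flip
Dir N: first cell '.' (not opp) -> no flip
Dir NE: first cell '.' (not opp) -> no flip
Dir W: opp run (3,4) (3,3) (3,2), next='.' -> no flip
Dir E: first cell '.' (not opp) -> no flip
Dir SW: opp run (4,4) capped by W -> flip
Dir S: first cell '.' (not opp) -> no flip
Dir SE: first cell '.' (not opp) -> no flip
All flips: (4,4)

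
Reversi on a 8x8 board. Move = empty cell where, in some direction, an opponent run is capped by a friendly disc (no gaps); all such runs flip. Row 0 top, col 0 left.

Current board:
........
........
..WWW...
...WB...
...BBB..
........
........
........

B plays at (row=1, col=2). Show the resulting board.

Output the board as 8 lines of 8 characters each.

Place B at (1,2); scan 8 dirs for brackets.
Dir NW: first cell '.' (not opp) -> no flip
Dir N: first cell '.' (not opp) -> no flip
Dir NE: first cell '.' (not opp) -> no flip
Dir W: first cell '.' (not opp) -> no flip
Dir E: first cell '.' (not opp) -> no flip
Dir SW: first cell '.' (not opp) -> no flip
Dir S: opp run (2,2), next='.' -> no flip
Dir SE: opp run (2,3) capped by B -> flip
All flips: (2,3)

Answer: ........
..B.....
..WBW...
...WB...
...BBB..
........
........
........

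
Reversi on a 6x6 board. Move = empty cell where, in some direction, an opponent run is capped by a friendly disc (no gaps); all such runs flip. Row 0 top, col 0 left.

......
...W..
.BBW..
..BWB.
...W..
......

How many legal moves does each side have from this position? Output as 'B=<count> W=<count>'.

-- B to move --
(0,2): no bracket -> illegal
(0,3): no bracket -> illegal
(0,4): flips 1 -> legal
(1,2): flips 1 -> legal
(1,4): flips 1 -> legal
(2,4): flips 1 -> legal
(4,2): no bracket -> illegal
(4,4): flips 1 -> legal
(5,2): flips 1 -> legal
(5,3): no bracket -> illegal
(5,4): flips 1 -> legal
B mobility = 7
-- W to move --
(1,0): flips 2 -> legal
(1,1): flips 1 -> legal
(1,2): no bracket -> illegal
(2,0): flips 2 -> legal
(2,4): no bracket -> illegal
(2,5): flips 1 -> legal
(3,0): no bracket -> illegal
(3,1): flips 2 -> legal
(3,5): flips 1 -> legal
(4,1): flips 1 -> legal
(4,2): no bracket -> illegal
(4,4): no bracket -> illegal
(4,5): flips 1 -> legal
W mobility = 8

Answer: B=7 W=8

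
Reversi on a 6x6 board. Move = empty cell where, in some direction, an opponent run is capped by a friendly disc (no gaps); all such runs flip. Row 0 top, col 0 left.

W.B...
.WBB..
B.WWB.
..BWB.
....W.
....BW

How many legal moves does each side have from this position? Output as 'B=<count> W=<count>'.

Answer: B=6 W=12

Derivation:
-- B to move --
(0,1): no bracket -> illegal
(1,0): flips 1 -> legal
(1,4): flips 1 -> legal
(2,1): flips 2 -> legal
(3,1): flips 1 -> legal
(3,5): no bracket -> illegal
(4,2): flips 1 -> legal
(4,3): flips 2 -> legal
(4,5): no bracket -> illegal
(5,3): no bracket -> illegal
B mobility = 6
-- W to move --
(0,1): flips 1 -> legal
(0,3): flips 1 -> legal
(0,4): flips 1 -> legal
(1,0): no bracket -> illegal
(1,4): flips 4 -> legal
(1,5): flips 1 -> legal
(2,1): no bracket -> illegal
(2,5): flips 1 -> legal
(3,0): no bracket -> illegal
(3,1): flips 1 -> legal
(3,5): flips 1 -> legal
(4,1): flips 1 -> legal
(4,2): flips 1 -> legal
(4,3): no bracket -> illegal
(4,5): flips 1 -> legal
(5,3): flips 1 -> legal
W mobility = 12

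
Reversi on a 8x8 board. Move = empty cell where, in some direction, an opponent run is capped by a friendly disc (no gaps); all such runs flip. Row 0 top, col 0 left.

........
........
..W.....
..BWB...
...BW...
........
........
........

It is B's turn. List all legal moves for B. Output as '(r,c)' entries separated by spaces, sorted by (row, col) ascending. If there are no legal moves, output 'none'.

(1,1): no bracket -> illegal
(1,2): flips 1 -> legal
(1,3): no bracket -> illegal
(2,1): no bracket -> illegal
(2,3): flips 1 -> legal
(2,4): no bracket -> illegal
(3,1): no bracket -> illegal
(3,5): no bracket -> illegal
(4,2): no bracket -> illegal
(4,5): flips 1 -> legal
(5,3): no bracket -> illegal
(5,4): flips 1 -> legal
(5,5): no bracket -> illegal

Answer: (1,2) (2,3) (4,5) (5,4)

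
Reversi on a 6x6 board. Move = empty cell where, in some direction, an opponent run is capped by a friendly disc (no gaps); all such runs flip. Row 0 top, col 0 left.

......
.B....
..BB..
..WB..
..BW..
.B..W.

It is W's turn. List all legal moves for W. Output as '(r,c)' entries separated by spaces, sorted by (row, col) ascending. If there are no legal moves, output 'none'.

(0,0): no bracket -> illegal
(0,1): no bracket -> illegal
(0,2): no bracket -> illegal
(1,0): no bracket -> illegal
(1,2): flips 1 -> legal
(1,3): flips 2 -> legal
(1,4): flips 1 -> legal
(2,0): no bracket -> illegal
(2,1): no bracket -> illegal
(2,4): no bracket -> illegal
(3,1): no bracket -> illegal
(3,4): flips 1 -> legal
(4,0): no bracket -> illegal
(4,1): flips 1 -> legal
(4,4): no bracket -> illegal
(5,0): no bracket -> illegal
(5,2): flips 1 -> legal
(5,3): no bracket -> illegal

Answer: (1,2) (1,3) (1,4) (3,4) (4,1) (5,2)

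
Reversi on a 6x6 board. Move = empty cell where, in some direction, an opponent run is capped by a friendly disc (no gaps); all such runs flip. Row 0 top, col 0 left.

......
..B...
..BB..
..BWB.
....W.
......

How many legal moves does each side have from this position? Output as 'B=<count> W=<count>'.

Answer: B=3 W=5

Derivation:
-- B to move --
(2,4): no bracket -> illegal
(3,5): no bracket -> illegal
(4,2): no bracket -> illegal
(4,3): flips 1 -> legal
(4,5): no bracket -> illegal
(5,3): no bracket -> illegal
(5,4): flips 1 -> legal
(5,5): flips 2 -> legal
B mobility = 3
-- W to move --
(0,1): no bracket -> illegal
(0,2): no bracket -> illegal
(0,3): no bracket -> illegal
(1,1): flips 1 -> legal
(1,3): flips 1 -> legal
(1,4): no bracket -> illegal
(2,1): no bracket -> illegal
(2,4): flips 1 -> legal
(2,5): no bracket -> illegal
(3,1): flips 1 -> legal
(3,5): flips 1 -> legal
(4,1): no bracket -> illegal
(4,2): no bracket -> illegal
(4,3): no bracket -> illegal
(4,5): no bracket -> illegal
W mobility = 5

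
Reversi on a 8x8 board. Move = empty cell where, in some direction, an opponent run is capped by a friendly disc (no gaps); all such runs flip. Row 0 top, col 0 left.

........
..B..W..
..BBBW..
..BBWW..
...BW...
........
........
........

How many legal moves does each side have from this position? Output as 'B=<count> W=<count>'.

Answer: B=8 W=8

Derivation:
-- B to move --
(0,4): no bracket -> illegal
(0,5): no bracket -> illegal
(0,6): flips 1 -> legal
(1,4): no bracket -> illegal
(1,6): flips 2 -> legal
(2,6): flips 1 -> legal
(3,6): flips 2 -> legal
(4,5): flips 2 -> legal
(4,6): flips 1 -> legal
(5,3): no bracket -> illegal
(5,4): flips 2 -> legal
(5,5): flips 1 -> legal
B mobility = 8
-- W to move --
(0,1): flips 2 -> legal
(0,2): no bracket -> illegal
(0,3): no bracket -> illegal
(1,1): flips 2 -> legal
(1,3): flips 1 -> legal
(1,4): flips 1 -> legal
(2,1): flips 3 -> legal
(3,1): flips 2 -> legal
(4,1): no bracket -> illegal
(4,2): flips 3 -> legal
(5,2): flips 1 -> legal
(5,3): no bracket -> illegal
(5,4): no bracket -> illegal
W mobility = 8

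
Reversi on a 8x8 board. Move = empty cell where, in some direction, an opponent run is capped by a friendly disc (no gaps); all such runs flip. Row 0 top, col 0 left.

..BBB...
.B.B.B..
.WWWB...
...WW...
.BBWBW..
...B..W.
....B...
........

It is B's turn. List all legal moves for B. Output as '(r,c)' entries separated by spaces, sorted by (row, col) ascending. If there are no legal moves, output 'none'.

(1,0): no bracket -> illegal
(1,2): no bracket -> illegal
(1,4): no bracket -> illegal
(2,0): flips 3 -> legal
(2,5): no bracket -> illegal
(3,0): no bracket -> illegal
(3,1): flips 2 -> legal
(3,2): no bracket -> illegal
(3,5): no bracket -> illegal
(3,6): no bracket -> illegal
(4,6): flips 1 -> legal
(4,7): no bracket -> illegal
(5,2): no bracket -> illegal
(5,4): no bracket -> illegal
(5,5): no bracket -> illegal
(5,7): no bracket -> illegal
(6,5): no bracket -> illegal
(6,6): no bracket -> illegal
(6,7): no bracket -> illegal

Answer: (2,0) (3,1) (4,6)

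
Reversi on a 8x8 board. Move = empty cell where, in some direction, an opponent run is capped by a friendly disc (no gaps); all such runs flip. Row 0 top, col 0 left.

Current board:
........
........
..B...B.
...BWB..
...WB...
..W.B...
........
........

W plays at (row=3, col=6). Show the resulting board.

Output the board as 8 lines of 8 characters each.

Answer: ........
........
..B...B.
...BWWW.
...WB...
..W.B...
........
........

Derivation:
Place W at (3,6); scan 8 dirs for brackets.
Dir NW: first cell '.' (not opp) -> no flip
Dir N: opp run (2,6), next='.' -> no flip
Dir NE: first cell '.' (not opp) -> no flip
Dir W: opp run (3,5) capped by W -> flip
Dir E: first cell '.' (not opp) -> no flip
Dir SW: first cell '.' (not opp) -> no flip
Dir S: first cell '.' (not opp) -> no flip
Dir SE: first cell '.' (not opp) -> no flip
All flips: (3,5)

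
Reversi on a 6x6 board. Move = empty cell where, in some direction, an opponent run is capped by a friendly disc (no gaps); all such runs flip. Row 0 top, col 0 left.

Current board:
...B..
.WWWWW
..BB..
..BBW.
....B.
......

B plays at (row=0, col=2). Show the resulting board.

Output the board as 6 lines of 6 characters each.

Answer: ..BB..
.WBWWW
..BB..
..BBW.
....B.
......

Derivation:
Place B at (0,2); scan 8 dirs for brackets.
Dir NW: edge -> no flip
Dir N: edge -> no flip
Dir NE: edge -> no flip
Dir W: first cell '.' (not opp) -> no flip
Dir E: first cell 'B' (not opp) -> no flip
Dir SW: opp run (1,1), next='.' -> no flip
Dir S: opp run (1,2) capped by B -> flip
Dir SE: opp run (1,3), next='.' -> no flip
All flips: (1,2)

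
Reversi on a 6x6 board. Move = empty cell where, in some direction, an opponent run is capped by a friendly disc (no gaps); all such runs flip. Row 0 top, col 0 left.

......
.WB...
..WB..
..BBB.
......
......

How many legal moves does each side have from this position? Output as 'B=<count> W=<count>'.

-- B to move --
(0,0): flips 2 -> legal
(0,1): no bracket -> illegal
(0,2): no bracket -> illegal
(1,0): flips 1 -> legal
(1,3): no bracket -> illegal
(2,0): no bracket -> illegal
(2,1): flips 1 -> legal
(3,1): no bracket -> illegal
B mobility = 3
-- W to move --
(0,1): no bracket -> illegal
(0,2): flips 1 -> legal
(0,3): no bracket -> illegal
(1,3): flips 1 -> legal
(1,4): no bracket -> illegal
(2,1): no bracket -> illegal
(2,4): flips 1 -> legal
(2,5): no bracket -> illegal
(3,1): no bracket -> illegal
(3,5): no bracket -> illegal
(4,1): no bracket -> illegal
(4,2): flips 1 -> legal
(4,3): no bracket -> illegal
(4,4): flips 1 -> legal
(4,5): no bracket -> illegal
W mobility = 5

Answer: B=3 W=5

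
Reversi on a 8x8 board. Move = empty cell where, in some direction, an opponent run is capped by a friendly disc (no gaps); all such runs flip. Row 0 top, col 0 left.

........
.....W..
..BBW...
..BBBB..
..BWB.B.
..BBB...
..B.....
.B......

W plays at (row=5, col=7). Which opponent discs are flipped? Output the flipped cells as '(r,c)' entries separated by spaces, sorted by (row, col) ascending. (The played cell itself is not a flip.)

Answer: (3,5) (4,6)

Derivation:
Dir NW: opp run (4,6) (3,5) capped by W -> flip
Dir N: first cell '.' (not opp) -> no flip
Dir NE: edge -> no flip
Dir W: first cell '.' (not opp) -> no flip
Dir E: edge -> no flip
Dir SW: first cell '.' (not opp) -> no flip
Dir S: first cell '.' (not opp) -> no flip
Dir SE: edge -> no flip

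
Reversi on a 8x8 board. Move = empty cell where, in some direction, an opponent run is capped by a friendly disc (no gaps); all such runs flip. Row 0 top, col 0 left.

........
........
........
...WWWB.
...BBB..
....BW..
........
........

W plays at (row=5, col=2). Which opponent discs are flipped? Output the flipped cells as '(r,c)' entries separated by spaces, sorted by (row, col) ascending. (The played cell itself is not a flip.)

Answer: (4,3)

Derivation:
Dir NW: first cell '.' (not opp) -> no flip
Dir N: first cell '.' (not opp) -> no flip
Dir NE: opp run (4,3) capped by W -> flip
Dir W: first cell '.' (not opp) -> no flip
Dir E: first cell '.' (not opp) -> no flip
Dir SW: first cell '.' (not opp) -> no flip
Dir S: first cell '.' (not opp) -> no flip
Dir SE: first cell '.' (not opp) -> no flip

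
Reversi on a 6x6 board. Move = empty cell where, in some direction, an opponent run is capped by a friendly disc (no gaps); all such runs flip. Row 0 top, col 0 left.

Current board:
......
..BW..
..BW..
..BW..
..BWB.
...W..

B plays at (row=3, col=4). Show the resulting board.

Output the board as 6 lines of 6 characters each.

Place B at (3,4); scan 8 dirs for brackets.
Dir NW: opp run (2,3) capped by B -> flip
Dir N: first cell '.' (not opp) -> no flip
Dir NE: first cell '.' (not opp) -> no flip
Dir W: opp run (3,3) capped by B -> flip
Dir E: first cell '.' (not opp) -> no flip
Dir SW: opp run (4,3), next='.' -> no flip
Dir S: first cell 'B' (not opp) -> no flip
Dir SE: first cell '.' (not opp) -> no flip
All flips: (2,3) (3,3)

Answer: ......
..BW..
..BB..
..BBB.
..BWB.
...W..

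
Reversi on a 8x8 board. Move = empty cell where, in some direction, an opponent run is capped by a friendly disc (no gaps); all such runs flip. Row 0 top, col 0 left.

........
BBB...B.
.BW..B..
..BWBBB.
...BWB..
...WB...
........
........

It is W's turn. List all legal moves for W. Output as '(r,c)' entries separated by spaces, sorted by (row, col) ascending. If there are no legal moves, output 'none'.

Answer: (0,0) (0,2) (2,0) (2,4) (2,6) (3,1) (3,7) (4,2) (4,6) (5,5) (6,4)

Derivation:
(0,0): flips 1 -> legal
(0,1): no bracket -> illegal
(0,2): flips 1 -> legal
(0,3): no bracket -> illegal
(0,5): no bracket -> illegal
(0,6): no bracket -> illegal
(0,7): no bracket -> illegal
(1,3): no bracket -> illegal
(1,4): no bracket -> illegal
(1,5): no bracket -> illegal
(1,7): no bracket -> illegal
(2,0): flips 1 -> legal
(2,3): no bracket -> illegal
(2,4): flips 1 -> legal
(2,6): flips 1 -> legal
(2,7): no bracket -> illegal
(3,0): no bracket -> illegal
(3,1): flips 1 -> legal
(3,7): flips 3 -> legal
(4,1): no bracket -> illegal
(4,2): flips 2 -> legal
(4,6): flips 1 -> legal
(4,7): no bracket -> illegal
(5,2): no bracket -> illegal
(5,5): flips 1 -> legal
(5,6): no bracket -> illegal
(6,3): no bracket -> illegal
(6,4): flips 1 -> legal
(6,5): no bracket -> illegal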